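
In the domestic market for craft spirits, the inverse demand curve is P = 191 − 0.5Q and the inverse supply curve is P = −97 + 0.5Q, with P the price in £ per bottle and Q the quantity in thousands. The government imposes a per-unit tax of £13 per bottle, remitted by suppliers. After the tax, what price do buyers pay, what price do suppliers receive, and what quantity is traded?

Buyers pay £53.5; suppliers receive £40.5; quantity = 275.

Inverting to Q(P) form: Qd = 382 − 2P; Qs = 2P + 194.
Before the tax: set 382 − 2P = 2P + 194 → P* = £47, Q* = 288.
With the tax collected from suppliers, supply shifts: Qs = 2(P − 13) + 194.
Solving gives Q = 275 with buyers paying £53.5 and suppliers receiving £40.5 (the £13 wedge).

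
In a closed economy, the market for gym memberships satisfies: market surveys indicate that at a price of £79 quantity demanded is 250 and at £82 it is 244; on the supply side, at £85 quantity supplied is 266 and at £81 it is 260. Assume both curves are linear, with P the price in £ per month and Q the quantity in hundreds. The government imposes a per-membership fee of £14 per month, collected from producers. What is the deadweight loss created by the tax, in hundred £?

Deadweight loss = £84 hundred.

Demand slope: (244 − 250)/(82 − 79) = -2, so Qd = 408 − 2P.
Supply slope: (260 − 266)/(81 − 85) = 1.5, so Qs = 1.5P + 138.5.
Before the tax: set 408 − 2P = 1.5P + 138.5 → P* = £77, Q* = 254.
With the tax collected from producers, supply shifts: Qs = 1.5(P − 14) + 138.5.
New equilibrium: buyers pay £83, producers receive £69, Q = 242. (Wedge: Pb − Ps = 14.)
Quantity falls by |ΔQ| = |254 − 242| = 12.
DWL = ½ · t · |ΔQ| = ½ · 14 · 12 = £84.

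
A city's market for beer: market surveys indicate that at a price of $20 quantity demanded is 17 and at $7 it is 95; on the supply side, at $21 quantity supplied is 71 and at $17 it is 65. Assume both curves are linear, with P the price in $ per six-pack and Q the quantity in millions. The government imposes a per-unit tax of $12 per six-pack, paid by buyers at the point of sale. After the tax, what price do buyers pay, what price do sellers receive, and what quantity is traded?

Buyers pay $15.4; sellers receive $3.4; quantity = 44.6.

Demand slope: (95 − 17)/(7 − 20) = -6, so Qd = 137 − 6P.
Supply slope: (65 − 71)/(17 − 21) = 1.5, so Qs = 1.5P + 39.5.
Before the tax: set 137 − 6P = 1.5P + 39.5 → P* = $13, Q* = 59.
With the tax collected from buyers, demand (in seller-price terms) shifts: Qd = 137 − 6(P + 12).
New equilibrium: buyers pay $15.4, sellers receive $3.4, Q = 44.6. (Wedge: Pb − Ps = 12.)
The less price-elastic side of the market bears the larger share of a per-unit tax.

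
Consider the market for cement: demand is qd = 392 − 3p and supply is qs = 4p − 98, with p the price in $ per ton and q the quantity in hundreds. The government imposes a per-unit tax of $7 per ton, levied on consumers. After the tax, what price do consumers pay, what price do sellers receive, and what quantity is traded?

Before the tax: set 392 − 3p = 4p − 98 → p* = $70, q* = 182.
With the tax collected from consumers, demand (in seller-price terms) shifts: qd = 392 − 3(p + 7).
Solving gives q = 170 with consumers paying $74 and sellers receiving $67 (the $7 wedge).
The less price-elastic side of the market bears the larger share of a per-unit tax.

Consumers pay $74; sellers receive $67; quantity = 170.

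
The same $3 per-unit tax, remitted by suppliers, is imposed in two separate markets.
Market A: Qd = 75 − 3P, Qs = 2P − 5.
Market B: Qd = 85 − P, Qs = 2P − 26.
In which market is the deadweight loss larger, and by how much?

Market A, by $2.4.

Market A: pre-tax P* = $16, Q* = 27; post-tax Q = 23.4; deadweight loss = $5.4.
Market B: pre-tax P* = $37, Q* = 48; post-tax Q = 46; deadweight loss = $3.
Difference: $5.4 vs $3 → market A is larger by $2.4.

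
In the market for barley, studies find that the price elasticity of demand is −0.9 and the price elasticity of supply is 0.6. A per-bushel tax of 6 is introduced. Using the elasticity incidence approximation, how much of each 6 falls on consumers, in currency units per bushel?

Consumers bear ≈ 2.4 per bushel.

Incidence ratio: consumers' share ≈ εs / (εs + |εd|) = 0.6 / (0.6 + 0.9) = 0.4.
So consumers bear ≈ 0.4 × 6 = 2.4; producers bear 3.6.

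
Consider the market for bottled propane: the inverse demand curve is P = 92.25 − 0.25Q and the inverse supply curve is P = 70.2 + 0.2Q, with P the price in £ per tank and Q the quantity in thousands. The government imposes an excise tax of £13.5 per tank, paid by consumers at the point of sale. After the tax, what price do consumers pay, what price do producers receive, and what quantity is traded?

Rewrite in direct form: Qd = 369 − 4P and Qs = 5P − 351.
Before the tax: set 369 − 4P = 5P − 351 → P* = £80, Q* = 49.
With the tax collected from consumers, demand (in seller-price terms) shifts: Qd = 369 − 4(P + 13.5).
Solving gives Q = 19 with consumers paying £87.5 and producers receiving £74 (the £13.5 wedge).

Consumers pay £87.5; producers receive £74; quantity = 19.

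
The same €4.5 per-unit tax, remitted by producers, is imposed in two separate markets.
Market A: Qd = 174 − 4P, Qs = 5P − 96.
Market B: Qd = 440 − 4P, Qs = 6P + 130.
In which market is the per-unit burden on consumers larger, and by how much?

Market A: pre-tax P* = €30, Q* = 54; post-tax Q = 44; per-unit burden on consumers = €2.5.
Market B: pre-tax P* = €31, Q* = 316; post-tax Q = 305.2; per-unit burden on consumers = €2.7.
Difference: €2.5 vs €2.7 → market B is larger by €0.2.

Market B, by €0.2.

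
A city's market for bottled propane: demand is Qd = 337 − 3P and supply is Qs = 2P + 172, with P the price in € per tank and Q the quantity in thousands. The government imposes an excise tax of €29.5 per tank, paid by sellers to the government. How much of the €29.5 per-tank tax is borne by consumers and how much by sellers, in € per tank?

Consumers bear €11.8 per tank; sellers bear €17.7 per tank.

Before the tax: set 337 − 3P = 2P + 172 → P* = €33, Q* = 238.
With the tax collected from sellers, supply shifts: Qs = 2(P − 29.5) + 172.
New equilibrium: consumers pay €44.8, sellers receive €15.3, Q = 202.6. (Wedge: Pb − Ps = 29.5.)
Burden on consumers: €11.8; on sellers: €17.7. (They sum to €29.5.)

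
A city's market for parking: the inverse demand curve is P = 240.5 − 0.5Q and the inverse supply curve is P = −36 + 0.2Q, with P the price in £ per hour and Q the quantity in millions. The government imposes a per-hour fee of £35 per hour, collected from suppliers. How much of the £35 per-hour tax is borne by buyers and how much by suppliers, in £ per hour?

Rewrite in direct form: Qd = 481 − 2P and Qs = 5P + 180.
Before the tax: set 481 − 2P = 5P + 180 → P* = £43, Q* = 395.
With the tax collected from suppliers, supply shifts: Qs = 5(P − 35) + 180.
New equilibrium: buyers pay £68, suppliers receive £33, Q = 345. (Wedge: Pb − Ps = 35.)
Burden on buyers: £25; on suppliers: £10. (They sum to £35.)

Buyers bear £25 per hour; suppliers bear £10 per hour.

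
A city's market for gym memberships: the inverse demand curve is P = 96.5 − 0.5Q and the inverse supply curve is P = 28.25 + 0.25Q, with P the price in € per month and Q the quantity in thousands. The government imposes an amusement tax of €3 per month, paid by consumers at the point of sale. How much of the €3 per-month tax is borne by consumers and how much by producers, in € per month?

Consumers bear €2 per month; producers bear €1 per month.

Rewrite in direct form: Qd = 193 − 2P and Qs = 4P − 113.
Without the tax, 193 − 2P = 4P − 113 gives 6P = 306, so P* = €51 and Q* = 91.
With the tax collected from consumers, demand (in seller-price terms) shifts: Qd = 193 − 2(P + 3).
Solving gives Q = 87 with consumers paying €53 and producers receiving €50 (the €3 wedge).
Burden on consumers: €2; on producers: €1. (They sum to €3.)
The less price-elastic side of the market bears the larger share of a per-unit tax.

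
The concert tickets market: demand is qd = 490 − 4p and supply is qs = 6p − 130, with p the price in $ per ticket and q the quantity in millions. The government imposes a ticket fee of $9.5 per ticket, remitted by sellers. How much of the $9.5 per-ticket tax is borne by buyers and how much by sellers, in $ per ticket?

Without the tax, 490 − 4p = 6p − 130 gives 10p = 620, so p* = $62 and q* = 242.
With the tax collected from sellers, supply shifts: qs = 6(p − 9.5) − 130.
New equilibrium: buyers pay $67.7, sellers receive $58.2, q = 219.2. (Wedge: pb − ps = 9.5.)
Burden on buyers: $5.7; on sellers: $3.8. (They sum to $9.5.)

Buyers bear $5.7 per ticket; sellers bear $3.8 per ticket.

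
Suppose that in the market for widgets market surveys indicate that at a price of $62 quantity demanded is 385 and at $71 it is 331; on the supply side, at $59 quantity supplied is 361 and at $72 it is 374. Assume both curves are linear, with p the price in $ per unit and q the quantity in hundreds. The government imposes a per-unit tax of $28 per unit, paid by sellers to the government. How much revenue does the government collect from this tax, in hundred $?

Tax revenue = $9604 hundred.

Demand slope: (331 − 385)/(71 − 62) = -6, so qd = 757 − 6p.
Supply slope: (374 − 361)/(72 − 59) = 1, so qs = p + 302.
Before the tax: set 757 − 6p = p + 302 → p* = $65, q* = 367.
With the tax collected from sellers, supply shifts: qs = (p − 28) + 302.
Solving gives q = 343 with buyers paying $69 and sellers receiving $41 (the $28 wedge).
Revenue = t · Q = 28 · 343 = $9604.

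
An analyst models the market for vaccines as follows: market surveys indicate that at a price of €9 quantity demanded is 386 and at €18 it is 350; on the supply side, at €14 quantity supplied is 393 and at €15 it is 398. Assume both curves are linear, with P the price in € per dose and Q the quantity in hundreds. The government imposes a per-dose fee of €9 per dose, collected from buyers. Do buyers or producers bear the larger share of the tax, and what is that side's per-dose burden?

Buyers bear the larger share: €5 per dose.

Demand slope: (350 − 386)/(18 − 9) = -4, so Qd = 422 − 4P.
Supply slope: (398 − 393)/(15 − 14) = 5, so Qs = 5P + 323.
Without the tax, 422 − 4P = 5P + 323 gives 9P = 99, so P* = €11 and Q* = 378.
With the tax collected from buyers, demand (in seller-price terms) shifts: Qd = 422 − 4(P + 9).
Solving gives Q = 358 with buyers paying €16 and producers receiving €7 (the €9 wedge).
Per-dose burden: buyers €5, producers €4.
Buyers take the larger share because demand is less price-elastic here (demand slope 4 vs supply slope 5).
The less price-elastic side of the market bears the larger share of a per-unit tax.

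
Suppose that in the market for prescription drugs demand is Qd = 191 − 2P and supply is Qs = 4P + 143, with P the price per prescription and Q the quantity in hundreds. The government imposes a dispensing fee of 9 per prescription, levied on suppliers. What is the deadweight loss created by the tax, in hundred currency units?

Deadweight loss = 54 hundred.

Without the tax, 191 − 2P = 4P + 143 gives 6P = 48, so P* = 8 and Q* = 175.
With the tax collected from suppliers, supply shifts: Qs = 4(P − 9) + 143.
New equilibrium: consumers pay 14, suppliers receive 5, Q = 163. (Wedge: Pb − Ps = 9.)
Quantity falls by |ΔQ| = |175 − 163| = 12.
DWL = ½ · t · |ΔQ| = ½ · 9 · 12 = 54.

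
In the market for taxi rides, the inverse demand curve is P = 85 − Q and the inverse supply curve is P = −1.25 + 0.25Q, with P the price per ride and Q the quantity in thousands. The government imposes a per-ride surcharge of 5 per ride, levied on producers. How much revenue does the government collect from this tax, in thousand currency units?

Rewrite in direct form: Qd = 85 − P and Qs = 4P + 5.
Without the tax, 85 − P = 4P + 5 gives 5P = 80, so P* = 16 and Q* = 69.
With the tax collected from producers, supply shifts: Qs = 4(P − 5) + 5.
New equilibrium: consumers pay 20, producers receive 15, Q = 65. (Wedge: Pb − Ps = 5.)
Revenue = t · Q = 5 · 65 = 325.

Tax revenue = 325 thousand.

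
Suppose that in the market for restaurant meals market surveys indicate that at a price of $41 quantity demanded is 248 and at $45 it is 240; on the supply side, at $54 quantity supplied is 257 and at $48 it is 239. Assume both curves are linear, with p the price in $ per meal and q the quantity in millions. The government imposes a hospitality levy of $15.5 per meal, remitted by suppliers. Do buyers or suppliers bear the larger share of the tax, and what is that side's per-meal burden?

Buyers bear the larger share: $9.3 per meal.

Demand slope: (240 − 248)/(45 − 41) = -2, so qd = 330 − 2p.
Supply slope: (239 − 257)/(48 − 54) = 3, so qs = 3p + 95.
Without the tax, 330 − 2p = 3p + 95 gives 5p = 235, so p* = $47 and q* = 236.
With the tax collected from suppliers, supply shifts: qs = 3(p − 15.5) + 95.
Solving gives q = 217.4 with buyers paying $56.3 and suppliers receiving $40.8 (the $15.5 wedge).
Per-meal burden: buyers $9.3, suppliers $6.2.
Buyers take the larger share because demand is less price-elastic here (demand slope 2 vs supply slope 3).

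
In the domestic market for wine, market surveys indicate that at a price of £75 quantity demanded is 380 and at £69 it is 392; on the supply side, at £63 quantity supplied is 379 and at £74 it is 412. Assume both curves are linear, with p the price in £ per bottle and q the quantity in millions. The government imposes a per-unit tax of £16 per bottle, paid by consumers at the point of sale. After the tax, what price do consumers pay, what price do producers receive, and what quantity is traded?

Consumers pay £77.6; producers receive £61.6; quantity = 374.8.

Demand slope: (392 − 380)/(69 − 75) = -2, so qd = 530 − 2p.
Supply slope: (412 − 379)/(74 − 63) = 3, so qs = 3p + 190.
Before the tax: set 530 − 2p = 3p + 190 → p* = £68, q* = 394.
With the tax collected from consumers, demand (in seller-price terms) shifts: qd = 530 − 2(p + 16).
New equilibrium: consumers pay £77.6, producers receive £61.6, q = 374.8. (Wedge: pb − ps = 16.)
The less price-elastic side of the market bears the larger share of a per-unit tax.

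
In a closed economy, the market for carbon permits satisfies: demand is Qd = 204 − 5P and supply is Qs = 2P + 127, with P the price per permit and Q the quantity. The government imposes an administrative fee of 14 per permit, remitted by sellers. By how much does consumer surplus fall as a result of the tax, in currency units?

Consumer surplus falls by 556.

Without the tax, 204 − 5P = 2P + 127 gives 7P = 77, so P* = 11 and Q* = 149.
With the tax collected from sellers, supply shifts: Qs = 2(P − 14) + 127.
Solving gives Q = 129 with consumers paying 15 and sellers receiving 1 (the 14 wedge).
ΔCS is the trapezoid between Q = 129 and Q = 149 of height 4: ½ · (149 + 129) · 4 = 556.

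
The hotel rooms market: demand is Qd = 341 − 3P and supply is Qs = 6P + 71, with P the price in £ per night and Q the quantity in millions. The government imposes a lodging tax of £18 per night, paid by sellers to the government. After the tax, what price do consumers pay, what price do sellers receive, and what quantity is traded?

Without the tax, 341 − 3P = 6P + 71 gives 9P = 270, so P* = £30 and Q* = 251.
With the tax collected from sellers, supply shifts: Qs = 6(P − 18) + 71.
Solving gives Q = 215 with consumers paying £42 and sellers receiving £24 (the £18 wedge).

Consumers pay £42; sellers receive £24; quantity = 215.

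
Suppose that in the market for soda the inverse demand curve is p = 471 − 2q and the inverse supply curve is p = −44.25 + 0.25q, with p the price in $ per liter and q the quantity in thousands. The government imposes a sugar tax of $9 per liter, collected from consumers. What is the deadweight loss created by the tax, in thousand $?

Rewrite in direct form: qd = 235.5 − 0.5p and qs = 4p + 177.
Before the tax: set 235.5 − 0.5p = 4p + 177 → p* = $13, q* = 229.
With the tax collected from consumers, demand (in seller-price terms) shifts: qd = 235.5 − 0.5(p + 9).
New equilibrium: consumers pay $21, sellers receive $12, q = 225. (Wedge: pb − ps = 9.)
Quantity falls by |ΔQ| = |229 − 225| = 4.
DWL = ½ · t · |ΔQ| = ½ · 9 · 4 = $18.

Deadweight loss = $18 thousand.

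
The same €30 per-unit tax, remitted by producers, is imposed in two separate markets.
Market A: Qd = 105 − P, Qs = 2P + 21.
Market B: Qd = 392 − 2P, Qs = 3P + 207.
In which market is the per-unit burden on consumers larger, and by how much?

Market A: pre-tax P* = €28, Q* = 77; post-tax Q = 57; per-unit burden on consumers = €20.
Market B: pre-tax P* = €37, Q* = 318; post-tax Q = 282; per-unit burden on consumers = €18.
Difference: €20 vs €18 → market A is larger by €2.

Market A, by €2.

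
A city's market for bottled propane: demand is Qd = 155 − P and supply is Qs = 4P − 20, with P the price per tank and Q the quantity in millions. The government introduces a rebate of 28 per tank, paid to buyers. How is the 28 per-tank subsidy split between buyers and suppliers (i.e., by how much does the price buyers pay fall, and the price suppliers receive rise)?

Without the subsidy, 155 − P = 4P − 20 gives 5P = 175, so P* = 35 and Q* = 120.
With a per-unit subsidy paid to buyers, each effectively pays P − 28, so demand becomes Qd = 155 − (P − 28).
New equilibrium: buyers pay 12.6, suppliers receive 40.6, Q = 142.4. (Wedge: Pb − Ps = −28.)
Gain to buyers: 22.4; to suppliers: 5.6. (They sum to 28.)

Buyers gain 22.4 per tank; suppliers gain 5.6 per tank.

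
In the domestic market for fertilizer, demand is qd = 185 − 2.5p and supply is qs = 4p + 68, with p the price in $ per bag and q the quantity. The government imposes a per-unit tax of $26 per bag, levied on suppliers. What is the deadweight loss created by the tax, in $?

Deadweight loss = $520.

Before the tax: set 185 − 2.5p = 4p + 68 → p* = $18, q* = 140.
With the tax collected from suppliers, supply shifts: qs = 4(p − 26) + 68.
Solving gives q = 100 with consumers paying $34 and suppliers receiving $8 (the $26 wedge).
Quantity falls by |ΔQ| = |140 − 100| = 40.
DWL = ½ · t · |ΔQ| = ½ · 26 · 40 = $520.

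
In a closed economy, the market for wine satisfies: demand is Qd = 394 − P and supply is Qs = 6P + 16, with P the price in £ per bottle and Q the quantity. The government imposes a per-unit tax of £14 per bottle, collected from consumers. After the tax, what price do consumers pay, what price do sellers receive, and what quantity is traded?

Without the tax, 394 − P = 6P + 16 gives 7P = 378, so P* = £54 and Q* = 340.
With the tax collected from consumers, demand (in seller-price terms) shifts: Qd = 394 − (P + 14).
Solving gives Q = 328 with consumers paying £66 and sellers receiving £52 (the £14 wedge).
The less price-elastic side of the market bears the larger share of a per-unit tax.

Consumers pay £66; sellers receive £52; quantity = 328.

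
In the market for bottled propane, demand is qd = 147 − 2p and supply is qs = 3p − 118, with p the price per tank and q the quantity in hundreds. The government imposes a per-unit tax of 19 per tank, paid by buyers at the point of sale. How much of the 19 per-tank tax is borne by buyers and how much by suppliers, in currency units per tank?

Buyers bear 11.4 per tank; suppliers bear 7.6 per tank.

Before the tax: set 147 − 2p = 3p − 118 → p* = 53, q* = 41.
With the tax collected from buyers, demand (in seller-price terms) shifts: qd = 147 − 2(p + 19).
Solving gives q = 18.2 with buyers paying 64.4 and suppliers receiving 45.4 (the 19 wedge).
Burden on buyers: 11.4; on suppliers: 7.6. (They sum to 19.)
The less price-elastic side of the market bears the larger share of a per-unit tax.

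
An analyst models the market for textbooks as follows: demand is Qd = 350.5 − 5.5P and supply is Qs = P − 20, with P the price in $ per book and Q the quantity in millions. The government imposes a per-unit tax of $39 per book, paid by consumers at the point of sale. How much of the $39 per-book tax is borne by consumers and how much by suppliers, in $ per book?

Without the tax, 350.5 − 5.5P = P − 20 gives 6.5P = 370.5, so P* = $57 and Q* = 37.
With the tax collected from consumers, demand (in seller-price terms) shifts: Qd = 350.5 − 5.5(P + 39).
Solving gives Q = 4 with consumers paying $63 and suppliers receiving $24 (the $39 wedge).
Burden on consumers: $6; on suppliers: $33. (They sum to $39.)

Consumers bear $6 per book; suppliers bear $33 per book.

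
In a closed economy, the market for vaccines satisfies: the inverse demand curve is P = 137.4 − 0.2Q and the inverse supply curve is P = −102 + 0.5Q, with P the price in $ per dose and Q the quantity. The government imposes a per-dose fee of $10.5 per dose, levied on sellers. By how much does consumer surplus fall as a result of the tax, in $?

Consumer surplus falls by $1003.5.

Inverting to Q(P) form: Qd = 687 − 5P; Qs = 2P + 204.
Without the tax, 687 − 5P = 2P + 204 gives 7P = 483, so P* = $69 and Q* = 342.
With the tax collected from sellers, supply shifts: Qs = 2(P − 10.5) + 204.
New equilibrium: consumers pay $72, sellers receive $61.5, Q = 327. (Wedge: Pb − Ps = 10.5.)
ΔCS is the trapezoid between Q = 327 and Q = 342 of height $3: ½ · (342 + 327) · 3 = $1003.5.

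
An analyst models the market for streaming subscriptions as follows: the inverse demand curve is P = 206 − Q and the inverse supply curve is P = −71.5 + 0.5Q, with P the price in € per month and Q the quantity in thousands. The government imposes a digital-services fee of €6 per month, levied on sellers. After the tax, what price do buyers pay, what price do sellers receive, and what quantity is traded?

Buyers pay €25; sellers receive €19; quantity = 181.

Rewrite in direct form: Qd = 206 − P and Qs = 2P + 143.
Without the tax, 206 − P = 2P + 143 gives 3P = 63, so P* = €21 and Q* = 185.
With the tax collected from sellers, supply shifts: Qs = 2(P − 6) + 143.
Solving gives Q = 181 with buyers paying €25 and sellers receiving €19 (the €6 wedge).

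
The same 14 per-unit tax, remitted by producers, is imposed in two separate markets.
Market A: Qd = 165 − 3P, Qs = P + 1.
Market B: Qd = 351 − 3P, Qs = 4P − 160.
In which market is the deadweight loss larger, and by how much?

Market B, by 94.5.

Market A: pre-tax P* = 41, Q* = 42; post-tax Q = 31.5; deadweight loss = 73.5.
Market B: pre-tax P* = 73, Q* = 132; post-tax Q = 108; deadweight loss = 168.
Difference: 73.5 vs 168 → market B is larger by 94.5.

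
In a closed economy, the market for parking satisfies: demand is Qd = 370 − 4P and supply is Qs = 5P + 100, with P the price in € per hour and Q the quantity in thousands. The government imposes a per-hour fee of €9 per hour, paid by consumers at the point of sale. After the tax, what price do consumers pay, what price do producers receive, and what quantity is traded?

Before the tax: set 370 − 4P = 5P + 100 → P* = €30, Q* = 250.
With the tax collected from consumers, demand (in seller-price terms) shifts: Qd = 370 − 4(P + 9).
New equilibrium: consumers pay €35, producers receive €26, Q = 230. (Wedge: Pb − Ps = 9.)
The less price-elastic side of the market bears the larger share of a per-unit tax.

Consumers pay €35; producers receive €26; quantity = 230.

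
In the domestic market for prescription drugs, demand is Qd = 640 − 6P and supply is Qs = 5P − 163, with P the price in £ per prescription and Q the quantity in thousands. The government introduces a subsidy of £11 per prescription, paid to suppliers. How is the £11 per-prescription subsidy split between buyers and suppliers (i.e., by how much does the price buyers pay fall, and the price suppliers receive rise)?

Buyers gain £5 per prescription; suppliers gain £6 per prescription.

Without the subsidy, 640 − 6P = 5P − 163 gives 11P = 803, so P* = £73 and Q* = 202.
With a per-unit subsidy paid to suppliers, each receives P + 11 per unit sold, so supply becomes Qs = 5(P + 11) − 163.
Solving gives Q = 232 with buyers paying £68 and suppliers receiving £79 (the £11 wedge).
Gain to buyers: £5; to suppliers: £6. (They sum to £11.)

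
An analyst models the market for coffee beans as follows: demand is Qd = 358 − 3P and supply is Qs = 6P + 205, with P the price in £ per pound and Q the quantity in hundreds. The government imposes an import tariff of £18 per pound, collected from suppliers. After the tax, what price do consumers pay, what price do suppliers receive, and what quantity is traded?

Before the tax: set 358 − 3P = 6P + 205 → P* = £17, Q* = 307.
With the tax collected from suppliers, supply shifts: Qs = 6(P − 18) + 205.
Solving gives Q = 271 with consumers paying £29 and suppliers receiving £11 (the £18 wedge).

Consumers pay £29; suppliers receive £11; quantity = 271.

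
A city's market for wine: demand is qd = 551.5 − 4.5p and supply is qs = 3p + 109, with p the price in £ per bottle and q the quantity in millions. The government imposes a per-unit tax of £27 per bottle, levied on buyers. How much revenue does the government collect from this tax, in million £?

Without the tax, 551.5 − 4.5p = 3p + 109 gives 7.5p = 442.5, so p* = £59 and q* = 286.
With the tax collected from buyers, demand (in seller-price terms) shifts: qd = 551.5 − 4.5(p + 27).
New equilibrium: buyers pay £69.8, producers receive £42.8, q = 237.4. (Wedge: pb − ps = 27.)
Revenue = t · Q = 27 · 237.4 = £6409.8.

Tax revenue = £6409.8 million.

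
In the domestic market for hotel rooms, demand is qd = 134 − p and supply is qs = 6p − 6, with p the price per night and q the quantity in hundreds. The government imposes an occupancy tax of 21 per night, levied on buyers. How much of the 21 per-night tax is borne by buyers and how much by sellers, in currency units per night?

Buyers bear 18 per night; sellers bear 3 per night.

Before the tax: set 134 − p = 6p − 6 → p* = 20, q* = 114.
With the tax collected from buyers, demand (in seller-price terms) shifts: qd = 134 − (p + 21).
Solving gives q = 96 with buyers paying 38 and sellers receiving 17 (the 21 wedge).
Burden on buyers: 18; on sellers: 3. (They sum to 21.)
The less price-elastic side of the market bears the larger share of a per-unit tax.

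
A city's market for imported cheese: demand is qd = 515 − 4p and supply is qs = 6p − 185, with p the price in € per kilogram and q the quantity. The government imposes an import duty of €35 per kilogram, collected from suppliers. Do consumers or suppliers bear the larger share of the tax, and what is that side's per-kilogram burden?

Before the tax: set 515 − 4p = 6p − 185 → p* = €70, q* = 235.
With the tax collected from suppliers, supply shifts: qs = 6(p − 35) − 185.
Solving gives q = 151 with consumers paying €91 and suppliers receiving €56 (the €35 wedge).
Per-kilogram burden: consumers €21, suppliers €14.
Consumers take the larger share because demand is less price-elastic here (demand slope 4 vs supply slope 6).
The less price-elastic side of the market bears the larger share of a per-unit tax.

Consumers bear the larger share: €21 per kilogram.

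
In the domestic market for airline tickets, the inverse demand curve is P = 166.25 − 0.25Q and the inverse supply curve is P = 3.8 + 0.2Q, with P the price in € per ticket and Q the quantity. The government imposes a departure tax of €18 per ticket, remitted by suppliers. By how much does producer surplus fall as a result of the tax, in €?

Producer surplus falls by €2728.

Rewrite in direct form: Qd = 665 − 4P and Qs = 5P − 19.
Without the tax, 665 − 4P = 5P − 19 gives 9P = 684, so P* = €76 and Q* = 361.
With the tax collected from suppliers, supply shifts: Qs = 5(P − 18) − 19.
New equilibrium: buyers pay €86, suppliers receive €68, Q = 321. (Wedge: Pb − Ps = 18.)
ΔPS is the trapezoid between Q = 321 and Q = 361 of height €8: ½ · (361 + 321) · 8 = €2728.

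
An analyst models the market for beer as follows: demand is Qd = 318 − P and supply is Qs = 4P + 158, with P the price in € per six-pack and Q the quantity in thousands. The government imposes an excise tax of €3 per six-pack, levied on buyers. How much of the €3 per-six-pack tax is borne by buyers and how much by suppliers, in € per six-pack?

Without the tax, 318 − P = 4P + 158 gives 5P = 160, so P* = €32 and Q* = 286.
With the tax collected from buyers, demand (in seller-price terms) shifts: Qd = 318 − (P + 3).
New equilibrium: buyers pay €34.4, suppliers receive €31.4, Q = 283.6. (Wedge: Pb − Ps = 3.)
Burden on buyers: €2.4; on suppliers: €0.6. (They sum to €3.)
The less price-elastic side of the market bears the larger share of a per-unit tax.

Buyers bear €2.4 per six-pack; suppliers bear €0.6 per six-pack.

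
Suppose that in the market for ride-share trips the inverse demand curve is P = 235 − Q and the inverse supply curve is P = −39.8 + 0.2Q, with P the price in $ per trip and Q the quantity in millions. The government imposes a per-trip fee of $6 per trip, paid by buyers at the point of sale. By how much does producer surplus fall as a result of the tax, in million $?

Inverting to Q(P) form: Qd = 235 − P; Qs = 5P + 199.
Without the tax, 235 − P = 5P + 199 gives 6P = 36, so P* = $6 and Q* = 229.
With the tax collected from buyers, demand (in seller-price terms) shifts: Qd = 235 − (P + 6).
New equilibrium: buyers pay $11, sellers receive $5, Q = 224. (Wedge: Pb − Ps = 6.)
ΔPS is the trapezoid between Q = 224 and Q = 229 of height $1: ½ · (229 + 224) · 1 = $226.5.

Producer surplus falls by $226.5 million.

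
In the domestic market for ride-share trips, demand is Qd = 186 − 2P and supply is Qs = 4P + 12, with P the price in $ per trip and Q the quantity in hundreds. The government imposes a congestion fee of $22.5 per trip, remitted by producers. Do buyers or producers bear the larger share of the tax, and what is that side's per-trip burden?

Buyers bear the larger share: $15 per trip.

Without the tax, 186 − 2P = 4P + 12 gives 6P = 174, so P* = $29 and Q* = 128.
With the tax collected from producers, supply shifts: Qs = 4(P − 22.5) + 12.
New equilibrium: buyers pay $44, producers receive $21.5, Q = 98. (Wedge: Pb − Ps = 22.5.)
Per-trip burden: buyers $15, producers $7.5.
Buyers take the larger share because demand is less price-elastic here (demand slope 2 vs supply slope 4).
The less price-elastic side of the market bears the larger share of a per-unit tax.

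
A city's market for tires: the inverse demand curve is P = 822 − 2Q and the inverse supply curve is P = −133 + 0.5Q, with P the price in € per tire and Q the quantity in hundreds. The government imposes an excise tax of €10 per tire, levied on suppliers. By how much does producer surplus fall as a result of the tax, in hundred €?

Producer surplus falls by €760 hundred.

Inverting to Q(P) form: Qd = 411 − 0.5P; Qs = 2P + 266.
Without the tax, 411 − 0.5P = 2P + 266 gives 2.5P = 145, so P* = €58 and Q* = 382.
With the tax collected from suppliers, supply shifts: Qs = 2(P − 10) + 266.
New equilibrium: consumers pay €66, suppliers receive €56, Q = 378. (Wedge: Pb − Ps = 10.)
ΔPS is the trapezoid between Q = 378 and Q = 382 of height €2: ½ · (382 + 378) · 2 = €760.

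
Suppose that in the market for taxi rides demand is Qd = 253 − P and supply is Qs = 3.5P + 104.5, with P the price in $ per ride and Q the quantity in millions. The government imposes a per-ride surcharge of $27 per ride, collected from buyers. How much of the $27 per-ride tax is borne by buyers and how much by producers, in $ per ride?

Without the tax, 253 − P = 3.5P + 104.5 gives 4.5P = 148.5, so P* = $33 and Q* = 220.
With the tax collected from buyers, demand (in seller-price terms) shifts: Qd = 253 − (P + 27).
New equilibrium: buyers pay $54, producers receive $27, Q = 199. (Wedge: Pb − Ps = 27.)
Burden on buyers: $21; on producers: $6. (They sum to $27.)
The less price-elastic side of the market bears the larger share of a per-unit tax.

Buyers bear $21 per ride; producers bear $6 per ride.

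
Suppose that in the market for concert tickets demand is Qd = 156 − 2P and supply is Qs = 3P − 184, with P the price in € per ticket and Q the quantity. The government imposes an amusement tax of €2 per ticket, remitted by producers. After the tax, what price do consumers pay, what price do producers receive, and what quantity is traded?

Consumers pay €69.2; producers receive €67.2; quantity = 17.6.

Before the tax: set 156 − 2P = 3P − 184 → P* = €68, Q* = 20.
With the tax collected from producers, supply shifts: Qs = 3(P − 2) − 184.
New equilibrium: consumers pay €69.2, producers receive €67.2, Q = 17.6. (Wedge: Pb − Ps = 2.)
The less price-elastic side of the market bears the larger share of a per-unit tax.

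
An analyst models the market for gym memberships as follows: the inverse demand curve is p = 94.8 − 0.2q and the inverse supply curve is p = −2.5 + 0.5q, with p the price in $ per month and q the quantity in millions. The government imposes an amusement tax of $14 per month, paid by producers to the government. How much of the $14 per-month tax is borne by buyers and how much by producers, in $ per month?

Inverting to q(p) form: qd = 474 − 5p; qs = 2p + 5.
Before the tax: set 474 − 5p = 2p + 5 → p* = $67, q* = 139.
With the tax collected from producers, supply shifts: qs = 2(p − 14) + 5.
New equilibrium: buyers pay $71, producers receive $57, q = 119. (Wedge: pb − ps = 14.)
Burden on buyers: $4; on producers: $10. (They sum to $14.)

Buyers bear $4 per month; producers bear $10 per month.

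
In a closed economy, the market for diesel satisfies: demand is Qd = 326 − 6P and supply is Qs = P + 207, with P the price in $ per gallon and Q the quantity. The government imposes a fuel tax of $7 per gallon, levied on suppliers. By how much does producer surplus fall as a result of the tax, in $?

Without the tax, 326 − 6P = P + 207 gives 7P = 119, so P* = $17 and Q* = 224.
With the tax collected from suppliers, supply shifts: Qs = (P − 7) + 207.
New equilibrium: consumers pay $18, suppliers receive $11, Q = 218. (Wedge: Pb − Ps = 7.)
ΔPS is the trapezoid between Q = 218 and Q = 224 of height $6: ½ · (224 + 218) · 6 = $1326.

Producer surplus falls by $1326.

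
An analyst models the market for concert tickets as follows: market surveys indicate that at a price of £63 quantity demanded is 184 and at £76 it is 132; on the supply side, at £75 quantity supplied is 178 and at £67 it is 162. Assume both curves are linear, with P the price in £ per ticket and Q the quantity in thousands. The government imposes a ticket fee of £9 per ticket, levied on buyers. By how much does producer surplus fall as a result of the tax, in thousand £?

Producer surplus falls by £948 thousand.

Demand slope: (132 − 184)/(76 − 63) = -4, so Qd = 436 − 4P.
Supply slope: (162 − 178)/(67 − 75) = 2, so Qs = 2P + 28.
Without the tax, 436 − 4P = 2P + 28 gives 6P = 408, so P* = £68 and Q* = 164.
With the tax collected from buyers, demand (in seller-price terms) shifts: Qd = 436 − 4(P + 9).
Solving gives Q = 152 with buyers paying £71 and producers receiving £62 (the £9 wedge).
ΔPS is the trapezoid between Q = 152 and Q = 164 of height £6: ½ · (164 + 152) · 6 = £948.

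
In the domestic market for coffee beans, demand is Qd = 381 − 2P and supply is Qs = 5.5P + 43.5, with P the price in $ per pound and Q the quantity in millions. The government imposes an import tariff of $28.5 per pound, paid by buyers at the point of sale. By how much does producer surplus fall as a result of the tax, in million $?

Before the tax: set 381 − 2P = 5.5P + 43.5 → P* = $45, Q* = 291.
With the tax collected from buyers, demand (in seller-price terms) shifts: Qd = 381 − 2(P + 28.5).
Solving gives Q = 249.2 with buyers paying $65.9 and producers receiving $37.4 (the $28.5 wedge).
ΔPS is the trapezoid between Q = 249.2 and Q = 291 of height $7.6: ½ · (291 + 249.2) · 7.6 = $2052.76.

Producer surplus falls by $2052.76 million.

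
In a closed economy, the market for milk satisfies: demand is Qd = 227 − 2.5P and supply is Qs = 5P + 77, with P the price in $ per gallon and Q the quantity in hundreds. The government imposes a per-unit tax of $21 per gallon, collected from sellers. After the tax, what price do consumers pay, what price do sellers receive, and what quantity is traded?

Consumers pay $34; sellers receive $13; quantity = 142.

Without the tax, 227 − 2.5P = 5P + 77 gives 7.5P = 150, so P* = $20 and Q* = 177.
With the tax collected from sellers, supply shifts: Qs = 5(P − 21) + 77.
New equilibrium: consumers pay $34, sellers receive $13, Q = 142. (Wedge: Pb − Ps = 21.)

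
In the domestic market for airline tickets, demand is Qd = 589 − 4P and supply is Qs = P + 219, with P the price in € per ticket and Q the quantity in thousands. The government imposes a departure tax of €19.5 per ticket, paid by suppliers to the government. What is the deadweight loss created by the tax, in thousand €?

Deadweight loss = €152.1 thousand.

Before the tax: set 589 − 4P = P + 219 → P* = €74, Q* = 293.
With the tax collected from suppliers, supply shifts: Qs = (P − 19.5) + 219.
Solving gives Q = 277.4 with consumers paying €77.9 and suppliers receiving €58.4 (the €19.5 wedge).
Quantity falls by |ΔQ| = |293 − 277.4| = 15.6.
DWL = ½ · t · |ΔQ| = ½ · 19.5 · 15.6 = €152.1.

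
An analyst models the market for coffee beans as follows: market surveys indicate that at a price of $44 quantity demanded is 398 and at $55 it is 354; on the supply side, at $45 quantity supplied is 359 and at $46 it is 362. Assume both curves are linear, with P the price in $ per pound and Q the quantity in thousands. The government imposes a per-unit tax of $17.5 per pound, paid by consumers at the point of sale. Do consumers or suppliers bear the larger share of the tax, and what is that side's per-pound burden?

Demand slope: (354 − 398)/(55 − 44) = -4, so Qd = 574 − 4P.
Supply slope: (362 − 359)/(46 − 45) = 3, so Qs = 3P + 224.
Without the tax, 574 − 4P = 3P + 224 gives 7P = 350, so P* = $50 and Q* = 374.
With the tax collected from consumers, demand (in seller-price terms) shifts: Qd = 574 − 4(P + 17.5).
New equilibrium: consumers pay $57.5, suppliers receive $40, Q = 344. (Wedge: Pb − Ps = 17.5.)
Per-pound burden: consumers $7.5, suppliers $10.
Suppliers take the larger share because supply is less price-elastic here (demand slope 4 vs supply slope 3).

Suppliers bear the larger share: $10 per pound.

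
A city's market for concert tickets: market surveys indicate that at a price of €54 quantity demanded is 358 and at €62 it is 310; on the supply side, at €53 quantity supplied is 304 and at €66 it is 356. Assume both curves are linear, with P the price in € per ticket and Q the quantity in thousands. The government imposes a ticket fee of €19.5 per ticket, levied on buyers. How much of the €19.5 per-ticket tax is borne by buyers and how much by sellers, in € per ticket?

Buyers bear €7.8 per ticket; sellers bear €11.7 per ticket.

Demand slope: (310 − 358)/(62 − 54) = -6, so Qd = 682 − 6P.
Supply slope: (356 − 304)/(66 − 53) = 4, so Qs = 4P + 92.
Before the tax: set 682 − 6P = 4P + 92 → P* = €59, Q* = 328.
With the tax collected from buyers, demand (in seller-price terms) shifts: Qd = 682 − 6(P + 19.5).
New equilibrium: buyers pay €66.8, sellers receive €47.3, Q = 281.2. (Wedge: Pb − Ps = 19.5.)
Burden on buyers: €7.8; on sellers: €11.7. (They sum to €19.5.)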